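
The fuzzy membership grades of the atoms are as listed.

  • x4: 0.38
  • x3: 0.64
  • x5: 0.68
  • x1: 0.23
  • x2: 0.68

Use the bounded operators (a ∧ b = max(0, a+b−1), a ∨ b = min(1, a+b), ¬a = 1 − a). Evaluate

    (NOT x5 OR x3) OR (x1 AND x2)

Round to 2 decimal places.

NOT x5 = 1 − 0.68 = 0.32
NOT x5 OR x3 = min(1, a+b) on (0.32, 0.64) = 0.96
x1 AND x2 = max(0, a+b−1) on (0.23, 0.68) = 0.00
(NOT x5 OR x3) OR (x1 AND x2) = min(1, a+b) on (0.96, 0.00) = 0.96

0.96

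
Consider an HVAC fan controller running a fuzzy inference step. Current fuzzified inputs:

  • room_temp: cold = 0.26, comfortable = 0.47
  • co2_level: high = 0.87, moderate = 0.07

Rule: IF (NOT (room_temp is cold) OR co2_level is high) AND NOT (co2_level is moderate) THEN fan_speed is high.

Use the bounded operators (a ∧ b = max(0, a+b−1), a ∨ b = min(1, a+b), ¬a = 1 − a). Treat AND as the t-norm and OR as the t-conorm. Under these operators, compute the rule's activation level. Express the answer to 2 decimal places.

firing strength: (¬cold=1−0.26=0.74 OR high=0.87) = 1.00; AND[max(0, a+b−1)] with ¬moderate=1−0.07=0.93 → w = 0.93

0.93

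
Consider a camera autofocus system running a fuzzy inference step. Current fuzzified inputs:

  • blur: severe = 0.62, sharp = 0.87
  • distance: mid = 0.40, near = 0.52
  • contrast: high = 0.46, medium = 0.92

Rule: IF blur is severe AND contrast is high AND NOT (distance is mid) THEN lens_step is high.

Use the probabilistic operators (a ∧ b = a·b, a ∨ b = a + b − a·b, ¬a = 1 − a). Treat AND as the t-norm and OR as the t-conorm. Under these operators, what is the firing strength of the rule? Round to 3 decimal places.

firing strength: severe=0.62, high=0.46, ¬mid=1−0.40=0.60; AND[a·b] → w = 0.1711

0.171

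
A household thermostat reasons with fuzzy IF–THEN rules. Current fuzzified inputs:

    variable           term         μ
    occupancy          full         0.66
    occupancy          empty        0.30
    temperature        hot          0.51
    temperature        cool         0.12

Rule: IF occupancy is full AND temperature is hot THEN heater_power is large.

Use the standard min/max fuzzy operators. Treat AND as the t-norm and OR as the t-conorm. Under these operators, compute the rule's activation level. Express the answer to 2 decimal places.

firing strength: full=0.66, hot=0.51; AND[min(a, b)] → w = 0.51

0.51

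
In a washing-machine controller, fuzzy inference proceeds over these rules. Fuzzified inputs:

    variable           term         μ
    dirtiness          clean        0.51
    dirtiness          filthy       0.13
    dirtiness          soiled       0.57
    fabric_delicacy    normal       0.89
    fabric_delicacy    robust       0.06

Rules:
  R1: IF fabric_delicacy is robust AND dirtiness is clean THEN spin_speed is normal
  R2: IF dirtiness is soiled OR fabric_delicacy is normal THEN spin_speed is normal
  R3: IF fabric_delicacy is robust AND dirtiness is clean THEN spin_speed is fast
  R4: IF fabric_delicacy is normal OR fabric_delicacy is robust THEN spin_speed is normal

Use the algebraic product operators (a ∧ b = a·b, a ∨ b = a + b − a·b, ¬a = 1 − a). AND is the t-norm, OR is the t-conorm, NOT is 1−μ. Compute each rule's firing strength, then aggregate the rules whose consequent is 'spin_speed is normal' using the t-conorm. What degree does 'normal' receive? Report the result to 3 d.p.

R1: robust=0.06, clean=0.51; AND[a·b] → w = 0.0306
R2: soiled=0.57, normal=0.89; OR[a + b − a·b] → w = 0.9527
R3: robust=0.06, clean=0.51; AND[a·b] → w = 0.0306
R4: normal=0.89, robust=0.06; OR[a + b − a·b] → w = 0.8966
Rules with consequent 'normal': {R1, R2, R4} → strengths 0.0306, 0.9527, 0.8966
Aggregate via t-conorm [a + b − a·b]: 0.9953

0.995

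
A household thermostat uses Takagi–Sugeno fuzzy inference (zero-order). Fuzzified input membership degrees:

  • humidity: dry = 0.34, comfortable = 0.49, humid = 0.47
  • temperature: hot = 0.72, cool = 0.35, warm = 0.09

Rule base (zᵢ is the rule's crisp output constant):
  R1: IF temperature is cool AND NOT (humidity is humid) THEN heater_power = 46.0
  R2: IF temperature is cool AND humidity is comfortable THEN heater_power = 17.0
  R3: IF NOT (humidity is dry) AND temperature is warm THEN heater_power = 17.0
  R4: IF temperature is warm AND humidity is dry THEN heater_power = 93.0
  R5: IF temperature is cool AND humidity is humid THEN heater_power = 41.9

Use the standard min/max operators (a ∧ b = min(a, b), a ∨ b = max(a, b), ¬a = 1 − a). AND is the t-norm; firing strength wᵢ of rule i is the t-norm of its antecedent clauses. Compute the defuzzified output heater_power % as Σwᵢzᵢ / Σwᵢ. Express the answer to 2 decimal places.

37.90

R1 (z=46.0): cool=0.35, ¬humid=1−0.47=0.53; AND[min(a, b)] → w = 0.35
R2 (z=17.0): cool=0.35, comfortable=0.49; AND[min(a, b)] → w = 0.35
R3 (z=17.0): ¬dry=1−0.34=0.66, warm=0.09; AND[min(a, b)] → w = 0.09
R4 (z=93.0): warm=0.09, dry=0.34; AND[min(a, b)] → w = 0.09
R5 (z=41.9): cool=0.35, humid=0.47; AND[min(a, b)] → w = 0.35
Weighted average = (0.35·46.0 + 0.35·17.0 + 0.09·17.0 + 0.09·93.0 + 0.35·41.9) / (0.35 + 0.35 + 0.09 + 0.09 + 0.35)
  = 46.6150 / 1.2300 = 37.90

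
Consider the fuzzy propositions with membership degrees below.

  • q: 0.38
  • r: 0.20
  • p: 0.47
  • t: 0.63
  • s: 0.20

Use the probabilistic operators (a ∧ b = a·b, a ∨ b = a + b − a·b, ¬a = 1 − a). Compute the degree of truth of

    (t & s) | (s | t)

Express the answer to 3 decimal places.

t & s = a·b on (0.6300, 0.2000) = 0.1260
s | t = a + b − a·b on (0.2000, 0.6300) = 0.7040
(t & s) | (s | t) = a + b − a·b on (0.1260, 0.7040) = 0.7413

0.741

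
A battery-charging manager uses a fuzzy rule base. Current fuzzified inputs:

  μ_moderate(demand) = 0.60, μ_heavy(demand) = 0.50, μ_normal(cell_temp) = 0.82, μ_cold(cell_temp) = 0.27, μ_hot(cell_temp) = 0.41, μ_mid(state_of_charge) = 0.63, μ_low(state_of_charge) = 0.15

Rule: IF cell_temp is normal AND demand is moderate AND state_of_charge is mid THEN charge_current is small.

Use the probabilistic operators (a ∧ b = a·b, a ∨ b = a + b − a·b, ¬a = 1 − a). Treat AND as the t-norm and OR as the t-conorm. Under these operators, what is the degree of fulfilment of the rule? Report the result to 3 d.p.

firing strength: normal=0.82, moderate=0.60, mid=0.63; AND[a·b] → w = 0.3100

0.310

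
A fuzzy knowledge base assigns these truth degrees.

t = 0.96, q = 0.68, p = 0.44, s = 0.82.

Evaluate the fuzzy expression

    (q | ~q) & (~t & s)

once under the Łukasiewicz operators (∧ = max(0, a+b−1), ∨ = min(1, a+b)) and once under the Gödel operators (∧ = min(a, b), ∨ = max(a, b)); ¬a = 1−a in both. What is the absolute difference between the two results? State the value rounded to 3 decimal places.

0.040

Under Łukasiewicz:
  ~q = 1 − 0.68 = 0.32
  q | ~q = min(1, a+b) on (0.68, 0.32) = 1.00
  ~t = 1 − 0.96 = 0.04
  ~t & s = max(0, a+b−1) on (0.04, 0.82) = 0.00
  (q | ~q) & (~t & s) = max(0, a+b−1) on (1.00, 0.00) = 0.00
  → value = 0.0000
Under Gödel:
  ~q = 1 − 0.68 = 0.32
  q | ~q = max(a, b) on (0.68, 0.32) = 0.68
  ~t = 1 − 0.96 = 0.04
  ~t & s = min(a, b) on (0.04, 0.82) = 0.04
  (q | ~q) & (~t & s) = min(a, b) on (0.68, 0.04) = 0.04
  → value = 0.0400
|0.0000 − 0.0400| = 0.040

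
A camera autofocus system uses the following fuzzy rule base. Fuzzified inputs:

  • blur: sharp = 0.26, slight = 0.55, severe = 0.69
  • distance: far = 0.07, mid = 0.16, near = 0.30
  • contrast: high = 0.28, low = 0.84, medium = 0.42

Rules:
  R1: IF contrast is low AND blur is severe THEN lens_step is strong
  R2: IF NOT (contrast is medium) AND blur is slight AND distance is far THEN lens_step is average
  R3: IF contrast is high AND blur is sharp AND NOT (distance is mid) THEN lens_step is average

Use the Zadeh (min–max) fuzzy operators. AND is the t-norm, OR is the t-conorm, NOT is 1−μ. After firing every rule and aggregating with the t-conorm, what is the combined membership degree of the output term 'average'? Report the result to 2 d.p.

0.26

R1: low=0.84, severe=0.69; AND[min(a, b)] → w = 0.69
R2: ¬medium=1−0.42=0.58, slight=0.55, far=0.07; AND[min(a, b)] → w = 0.07
R3: high=0.28, sharp=0.26, ¬mid=1−0.16=0.84; AND[min(a, b)] → w = 0.26
Rules with consequent 'average': {R2, R3} → strengths 0.07, 0.26
Aggregate via t-conorm [max(a, b)]: 0.26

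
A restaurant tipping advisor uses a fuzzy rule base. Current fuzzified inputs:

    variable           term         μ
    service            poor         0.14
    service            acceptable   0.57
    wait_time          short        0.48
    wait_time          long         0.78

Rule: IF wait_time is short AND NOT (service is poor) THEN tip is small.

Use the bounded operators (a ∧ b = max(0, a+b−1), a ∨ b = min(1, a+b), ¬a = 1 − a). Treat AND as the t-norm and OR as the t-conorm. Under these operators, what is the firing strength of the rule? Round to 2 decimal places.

0.34

firing strength: short=0.48, ¬poor=1−0.14=0.86; AND[max(0, a+b−1)] → w = 0.34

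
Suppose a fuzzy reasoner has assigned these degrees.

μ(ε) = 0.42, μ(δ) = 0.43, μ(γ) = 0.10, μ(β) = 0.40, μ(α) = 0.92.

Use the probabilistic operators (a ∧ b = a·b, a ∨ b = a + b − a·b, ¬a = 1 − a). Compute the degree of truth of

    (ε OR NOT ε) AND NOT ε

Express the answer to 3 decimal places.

0.439

NOT ε = 1 − 0.4200 = 0.5800
ε OR NOT ε = a + b − a·b on (0.4200, 0.5800) = 0.7564
NOT ε = 1 − 0.4200 = 0.5800
(ε OR NOT ε) AND NOT ε = a·b on (0.7564, 0.5800) = 0.4387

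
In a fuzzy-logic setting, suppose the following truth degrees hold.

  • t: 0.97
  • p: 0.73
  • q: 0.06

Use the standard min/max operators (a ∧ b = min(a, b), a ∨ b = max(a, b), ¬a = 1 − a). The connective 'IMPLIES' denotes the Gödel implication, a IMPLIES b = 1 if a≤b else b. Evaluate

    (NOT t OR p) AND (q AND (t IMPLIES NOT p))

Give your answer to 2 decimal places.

NOT t = 1 − 0.97 = 0.03
NOT t OR p = max(a, b) on (0.03, 0.73) = 0.73
NOT p = 1 − 0.73 = 0.27
t IMPLIES NOT p  [Gödel: 1 if a≤b else b] with a=0.97, b=0.27 → 0.27
q AND (t IMPLIES NOT p) = min(a, b) on (0.06, 0.27) = 0.06
(NOT t OR p) AND (q AND (t IMPLIES NOT p)) = min(a, b) on (0.73, 0.06) = 0.06

0.06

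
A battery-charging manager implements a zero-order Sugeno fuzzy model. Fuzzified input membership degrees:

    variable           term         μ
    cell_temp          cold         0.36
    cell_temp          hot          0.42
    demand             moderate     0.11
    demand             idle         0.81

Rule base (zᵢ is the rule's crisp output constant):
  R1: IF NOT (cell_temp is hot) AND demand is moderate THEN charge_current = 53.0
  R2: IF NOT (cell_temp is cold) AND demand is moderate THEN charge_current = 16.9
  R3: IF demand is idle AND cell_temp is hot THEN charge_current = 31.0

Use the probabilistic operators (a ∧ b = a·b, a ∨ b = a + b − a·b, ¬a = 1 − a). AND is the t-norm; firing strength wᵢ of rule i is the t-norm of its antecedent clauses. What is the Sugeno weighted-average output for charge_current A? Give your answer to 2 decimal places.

31.87

R1 (z=53.0): ¬hot=1−0.42=0.58, moderate=0.11; AND[a·b] → w = 0.0638
R2 (z=16.9): ¬cold=1−0.36=0.64, moderate=0.11; AND[a·b] → w = 0.0704
R3 (z=31.0): idle=0.81, hot=0.42; AND[a·b] → w = 0.3402
Weighted average = (0.0638·53.0 + 0.0704·16.9 + 0.3402·31.0) / (0.0638 + 0.0704 + 0.3402)
  = 15.1174 / 0.4744 = 31.87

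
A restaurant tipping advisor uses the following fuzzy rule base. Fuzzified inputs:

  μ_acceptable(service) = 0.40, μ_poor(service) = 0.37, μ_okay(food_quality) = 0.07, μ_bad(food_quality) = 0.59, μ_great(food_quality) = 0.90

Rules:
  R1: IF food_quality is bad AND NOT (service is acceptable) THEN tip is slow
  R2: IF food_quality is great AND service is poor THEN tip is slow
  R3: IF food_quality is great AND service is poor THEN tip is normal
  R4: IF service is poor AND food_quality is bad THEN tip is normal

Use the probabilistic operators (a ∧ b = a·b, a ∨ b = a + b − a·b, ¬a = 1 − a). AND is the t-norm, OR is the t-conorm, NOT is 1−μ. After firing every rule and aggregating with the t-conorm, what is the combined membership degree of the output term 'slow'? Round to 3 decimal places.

0.569

R1: bad=0.59, ¬acceptable=1−0.40=0.60; AND[a·b] → w = 0.3540
R2: great=0.90, poor=0.37; AND[a·b] → w = 0.3330
R3: great=0.90, poor=0.37; AND[a·b] → w = 0.3330
R4: poor=0.37, bad=0.59; AND[a·b] → w = 0.2183
Rules with consequent 'slow': {R1, R2} → strengths 0.3540, 0.3330
Aggregate via t-conorm [a + b − a·b]: 0.5691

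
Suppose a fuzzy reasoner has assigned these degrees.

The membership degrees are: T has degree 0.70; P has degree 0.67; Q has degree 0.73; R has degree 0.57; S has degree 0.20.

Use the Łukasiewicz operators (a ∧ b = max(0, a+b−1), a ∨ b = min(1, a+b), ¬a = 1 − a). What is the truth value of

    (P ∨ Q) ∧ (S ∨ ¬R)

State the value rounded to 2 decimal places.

0.63

P ∨ Q = min(1, a+b) on (0.67, 0.73) = 1.00
¬R = 1 − 0.57 = 0.43
S ∨ ¬R = min(1, a+b) on (0.20, 0.43) = 0.63
(P ∨ Q) ∧ (S ∨ ¬R) = max(0, a+b−1) on (1.00, 0.63) = 0.63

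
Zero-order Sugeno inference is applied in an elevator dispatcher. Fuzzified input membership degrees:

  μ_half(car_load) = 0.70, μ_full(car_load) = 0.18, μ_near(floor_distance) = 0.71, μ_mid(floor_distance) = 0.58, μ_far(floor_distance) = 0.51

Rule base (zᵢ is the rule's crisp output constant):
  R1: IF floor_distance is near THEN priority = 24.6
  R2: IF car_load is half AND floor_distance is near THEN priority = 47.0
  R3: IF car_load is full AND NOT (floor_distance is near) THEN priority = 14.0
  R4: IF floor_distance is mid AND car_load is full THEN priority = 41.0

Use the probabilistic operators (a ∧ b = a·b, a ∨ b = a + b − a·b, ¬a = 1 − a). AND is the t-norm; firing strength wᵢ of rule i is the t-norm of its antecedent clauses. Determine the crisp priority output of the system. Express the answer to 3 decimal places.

33.614

R1 (z=24.6): near=0.71 → w = 0.7100
R2 (z=47.0): half=0.70, near=0.71; AND[a·b] → w = 0.4970
R3 (z=14.0): full=0.18, ¬near=1−0.71=0.29; AND[a·b] → w = 0.0522
R4 (z=41.0): mid=0.58, full=0.18; AND[a·b] → w = 0.1044
Weighted average = (0.7100·24.6 + 0.4970·47.0 + 0.0522·14.0 + 0.1044·41.0) / (0.7100 + 0.4970 + 0.0522 + 0.1044)
  = 45.8362 / 1.3636 = 33.614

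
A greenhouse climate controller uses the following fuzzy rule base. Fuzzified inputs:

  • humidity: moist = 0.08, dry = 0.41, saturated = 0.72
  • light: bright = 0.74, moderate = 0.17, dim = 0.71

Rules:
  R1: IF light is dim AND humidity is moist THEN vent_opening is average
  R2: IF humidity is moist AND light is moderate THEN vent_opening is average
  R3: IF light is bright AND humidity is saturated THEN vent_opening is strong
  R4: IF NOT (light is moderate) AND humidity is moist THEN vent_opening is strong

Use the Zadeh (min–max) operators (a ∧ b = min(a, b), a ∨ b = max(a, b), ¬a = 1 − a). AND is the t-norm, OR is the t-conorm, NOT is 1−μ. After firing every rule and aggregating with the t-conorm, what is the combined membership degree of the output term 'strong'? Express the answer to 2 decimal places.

R1: dim=0.71, moist=0.08; AND[min(a, b)] → w = 0.08
R2: moist=0.08, moderate=0.17; AND[min(a, b)] → w = 0.08
R3: bright=0.74, saturated=0.72; AND[min(a, b)] → w = 0.72
R4: ¬moderate=1−0.17=0.83, moist=0.08; AND[min(a, b)] → w = 0.08
Rules with consequent 'strong': {R3, R4} → strengths 0.72, 0.08
Aggregate via t-conorm [max(a, b)]: 0.72

0.72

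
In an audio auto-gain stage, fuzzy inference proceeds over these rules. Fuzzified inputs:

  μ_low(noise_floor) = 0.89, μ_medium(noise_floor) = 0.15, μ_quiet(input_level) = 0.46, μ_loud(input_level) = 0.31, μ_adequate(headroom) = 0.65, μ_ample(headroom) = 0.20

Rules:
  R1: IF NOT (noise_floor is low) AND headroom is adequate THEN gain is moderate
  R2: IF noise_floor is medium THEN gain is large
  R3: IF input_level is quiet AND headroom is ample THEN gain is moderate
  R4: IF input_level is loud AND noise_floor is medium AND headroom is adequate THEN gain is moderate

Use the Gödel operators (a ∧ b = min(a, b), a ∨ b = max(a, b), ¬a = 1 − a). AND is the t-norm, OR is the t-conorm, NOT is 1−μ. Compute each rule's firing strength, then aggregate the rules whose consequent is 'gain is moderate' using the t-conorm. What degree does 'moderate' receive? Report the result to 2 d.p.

R1: ¬low=1−0.89=0.11, adequate=0.65; AND[min(a, b)] → w = 0.11
R2: medium=0.15 → w = 0.15
R3: quiet=0.46, ample=0.20; AND[min(a, b)] → w = 0.20
R4: loud=0.31, medium=0.15, adequate=0.65; AND[min(a, b)] → w = 0.15
Rules with consequent 'moderate': {R1, R3, R4} → strengths 0.11, 0.20, 0.15
Aggregate via t-conorm [max(a, b)]: 0.20

0.20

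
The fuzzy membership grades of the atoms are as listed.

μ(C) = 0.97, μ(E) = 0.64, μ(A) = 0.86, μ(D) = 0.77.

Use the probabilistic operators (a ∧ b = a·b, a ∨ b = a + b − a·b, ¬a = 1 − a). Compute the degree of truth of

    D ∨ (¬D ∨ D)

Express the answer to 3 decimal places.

¬D = 1 − 0.7700 = 0.2300
¬D ∨ D = a + b − a·b on (0.2300, 0.7700) = 0.8229
D ∨ (¬D ∨ D) = a + b − a·b on (0.7700, 0.8229) = 0.9593

0.959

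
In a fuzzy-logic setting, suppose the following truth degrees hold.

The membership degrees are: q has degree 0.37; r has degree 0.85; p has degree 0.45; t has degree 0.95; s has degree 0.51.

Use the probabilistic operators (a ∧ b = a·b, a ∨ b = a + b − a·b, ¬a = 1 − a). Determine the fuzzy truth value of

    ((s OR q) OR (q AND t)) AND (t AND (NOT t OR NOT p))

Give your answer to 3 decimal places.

0.435

s OR q = a + b − a·b on (0.5100, 0.3700) = 0.6913
q AND t = a·b on (0.3700, 0.9500) = 0.3515
(s OR q) OR (q AND t) = a + b − a·b on (0.6913, 0.3515) = 0.7998
NOT t = 1 − 0.9500 = 0.0500
NOT p = 1 − 0.4500 = 0.5500
NOT t OR NOT p = a + b − a·b on (0.0500, 0.5500) = 0.5725
t AND (NOT t OR NOT p) = a·b on (0.9500, 0.5725) = 0.5439
((s OR q) OR (q AND t)) AND (t AND (NOT t OR NOT p)) = a·b on (0.7998, 0.5439) = 0.4350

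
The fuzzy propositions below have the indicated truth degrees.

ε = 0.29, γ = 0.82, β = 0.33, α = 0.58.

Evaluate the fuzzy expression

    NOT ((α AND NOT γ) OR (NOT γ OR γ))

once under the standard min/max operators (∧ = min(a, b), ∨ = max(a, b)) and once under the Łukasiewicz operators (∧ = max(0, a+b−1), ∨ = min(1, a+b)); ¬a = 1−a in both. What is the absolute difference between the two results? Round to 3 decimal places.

Under standard min/max:
  NOT γ = 1 − 0.82 = 0.18
  α AND NOT γ = min(a, b) on (0.58, 0.18) = 0.18
  NOT γ = 1 − 0.82 = 0.18
  NOT γ OR γ = max(a, b) on (0.18, 0.82) = 0.82
  (α AND NOT γ) OR (NOT γ OR γ) = max(a, b) on (0.18, 0.82) = 0.82
  NOT ((α AND NOT γ) OR (NOT γ OR γ)) = 1 − 0.82 = 0.18
  → value = 0.1800
Under Łukasiewicz:
  NOT γ = 1 − 0.82 = 0.18
  α AND NOT γ = max(0, a+b−1) on (0.58, 0.18) = 0.00
  NOT γ = 1 − 0.82 = 0.18
  NOT γ OR γ = min(1, a+b) on (0.18, 0.82) = 1.00
  (α AND NOT γ) OR (NOT γ OR γ) = min(1, a+b) on (0.00, 1.00) = 1.00
  NOT ((α AND NOT γ) OR (NOT γ OR γ)) = 1 − 1.00 = 0.00
  → value = 0.0000
|0.1800 − 0.0000| = 0.180

0.180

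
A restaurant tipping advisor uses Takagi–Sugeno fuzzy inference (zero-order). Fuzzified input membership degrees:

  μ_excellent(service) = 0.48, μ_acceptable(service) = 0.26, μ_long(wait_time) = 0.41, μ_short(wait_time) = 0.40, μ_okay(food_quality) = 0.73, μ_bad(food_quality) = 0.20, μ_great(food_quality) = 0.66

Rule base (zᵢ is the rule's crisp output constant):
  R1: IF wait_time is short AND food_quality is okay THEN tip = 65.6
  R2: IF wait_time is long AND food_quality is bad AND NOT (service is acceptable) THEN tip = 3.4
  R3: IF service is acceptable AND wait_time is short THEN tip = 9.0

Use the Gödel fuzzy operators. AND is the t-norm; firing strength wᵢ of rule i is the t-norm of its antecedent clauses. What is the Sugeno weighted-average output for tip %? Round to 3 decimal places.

R1 (z=65.6): short=0.40, okay=0.73; AND[min(a, b)] → w = 0.40
R2 (z=3.4): long=0.41, bad=0.20, ¬acceptable=1−0.26=0.74; AND[min(a, b)] → w = 0.20
R3 (z=9.0): acceptable=0.26, short=0.40; AND[min(a, b)] → w = 0.26
Weighted average = (0.40·65.6 + 0.20·3.4 + 0.26·9.0) / (0.40 + 0.20 + 0.26)
  = 29.2600 / 0.8600 = 34.023

34.023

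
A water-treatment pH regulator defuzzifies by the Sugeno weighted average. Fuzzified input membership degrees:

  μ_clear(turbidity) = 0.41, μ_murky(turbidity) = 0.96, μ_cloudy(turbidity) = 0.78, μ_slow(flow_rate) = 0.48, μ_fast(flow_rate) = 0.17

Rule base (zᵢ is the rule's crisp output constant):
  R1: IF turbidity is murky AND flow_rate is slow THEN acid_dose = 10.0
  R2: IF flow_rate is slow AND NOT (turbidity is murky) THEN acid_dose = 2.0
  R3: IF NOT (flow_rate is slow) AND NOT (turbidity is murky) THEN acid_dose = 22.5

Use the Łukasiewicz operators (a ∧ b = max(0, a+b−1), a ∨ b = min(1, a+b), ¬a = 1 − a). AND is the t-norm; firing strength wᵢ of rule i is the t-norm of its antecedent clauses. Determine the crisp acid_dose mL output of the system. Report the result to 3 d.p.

10.000

R1 (z=10.0): murky=0.96, slow=0.48; AND[max(0, a+b−1)] → w = 0.44
R2 (z=2.0): slow=0.48, ¬murky=1−0.96=0.04; AND[max(0, a+b−1)] → w = 0.00
R3 (z=22.5): ¬slow=1−0.48=0.52, ¬murky=1−0.96=0.04; AND[max(0, a+b−1)] → w = 0.00
Weighted average = (0.44·10.0 + 0.00·2.0 + 0.00·22.5) / (0.44 + 0.00 + 0.00)
  = 4.4000 / 0.4400 = 10.000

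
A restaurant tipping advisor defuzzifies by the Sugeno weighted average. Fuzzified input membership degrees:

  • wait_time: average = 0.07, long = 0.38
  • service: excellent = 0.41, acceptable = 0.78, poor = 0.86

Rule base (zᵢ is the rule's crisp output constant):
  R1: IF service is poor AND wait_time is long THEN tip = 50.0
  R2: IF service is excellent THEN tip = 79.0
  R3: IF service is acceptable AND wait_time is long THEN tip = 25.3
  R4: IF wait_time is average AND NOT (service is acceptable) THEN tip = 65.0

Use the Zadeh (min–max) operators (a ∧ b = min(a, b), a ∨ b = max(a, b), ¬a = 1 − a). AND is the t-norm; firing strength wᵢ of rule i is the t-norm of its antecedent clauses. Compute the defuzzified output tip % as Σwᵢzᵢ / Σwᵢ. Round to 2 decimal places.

52.87

R1 (z=50.0): poor=0.86, long=0.38; AND[min(a, b)] → w = 0.38
R2 (z=79.0): excellent=0.41 → w = 0.41
R3 (z=25.3): acceptable=0.78, long=0.38; AND[min(a, b)] → w = 0.38
R4 (z=65.0): average=0.07, ¬acceptable=1−0.78=0.22; AND[min(a, b)] → w = 0.07
Weighted average = (0.38·50.0 + 0.41·79.0 + 0.38·25.3 + 0.07·65.0) / (0.38 + 0.41 + 0.38 + 0.07)
  = 65.5540 / 1.2400 = 52.87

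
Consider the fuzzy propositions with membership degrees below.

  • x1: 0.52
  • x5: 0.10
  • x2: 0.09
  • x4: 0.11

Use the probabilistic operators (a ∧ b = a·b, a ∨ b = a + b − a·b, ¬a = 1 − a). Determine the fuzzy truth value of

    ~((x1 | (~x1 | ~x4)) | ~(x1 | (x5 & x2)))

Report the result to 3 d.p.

0.014

~x1 = 1 − 0.5200 = 0.4800
~x4 = 1 − 0.1100 = 0.8900
~x1 | ~x4 = a + b − a·b on (0.4800, 0.8900) = 0.9428
x1 | (~x1 | ~x4) = a + b − a·b on (0.5200, 0.9428) = 0.9725
x5 & x2 = a·b on (0.1000, 0.0900) = 0.0090
x1 | (x5 & x2) = a + b − a·b on (0.5200, 0.0090) = 0.5243
~(x1 | (x5 & x2)) = 1 − 0.5243 = 0.4757
(x1 | (~x1 | ~x4)) | ~(x1 | (x5 & x2)) = a + b − a·b on (0.9725, 0.4757) = 0.9856
~((x1 | (~x1 | ~x4)) | ~(x1 | (x5 & x2))) = 1 − 0.9856 = 0.0144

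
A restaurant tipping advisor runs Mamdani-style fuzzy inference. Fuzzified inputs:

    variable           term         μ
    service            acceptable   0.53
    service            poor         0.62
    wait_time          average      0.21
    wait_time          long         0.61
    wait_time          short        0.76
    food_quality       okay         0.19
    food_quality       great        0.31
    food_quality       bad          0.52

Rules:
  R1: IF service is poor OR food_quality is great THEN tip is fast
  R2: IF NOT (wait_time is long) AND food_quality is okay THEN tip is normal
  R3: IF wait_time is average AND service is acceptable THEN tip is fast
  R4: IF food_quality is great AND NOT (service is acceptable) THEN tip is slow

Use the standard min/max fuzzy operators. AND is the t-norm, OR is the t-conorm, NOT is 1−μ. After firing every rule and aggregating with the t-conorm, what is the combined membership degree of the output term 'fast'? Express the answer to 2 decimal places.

R1: poor=0.62, great=0.31; OR[max(a, b)] → w = 0.62
R2: ¬long=1−0.61=0.39, okay=0.19; AND[min(a, b)] → w = 0.19
R3: average=0.21, acceptable=0.53; AND[min(a, b)] → w = 0.21
R4: great=0.31, ¬acceptable=1−0.53=0.47; AND[min(a, b)] → w = 0.31
Rules with consequent 'fast': {R1, R3} → strengths 0.62, 0.21
Aggregate via t-conorm [max(a, b)]: 0.62

0.62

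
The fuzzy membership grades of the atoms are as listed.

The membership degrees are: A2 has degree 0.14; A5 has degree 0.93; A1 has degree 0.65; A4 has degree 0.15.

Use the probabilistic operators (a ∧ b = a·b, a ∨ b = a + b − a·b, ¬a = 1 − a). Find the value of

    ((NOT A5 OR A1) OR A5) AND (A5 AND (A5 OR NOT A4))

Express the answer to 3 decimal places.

0.899

NOT A5 = 1 − 0.9300 = 0.0700
NOT A5 OR A1 = a + b − a·b on (0.0700, 0.6500) = 0.6745
(NOT A5 OR A1) OR A5 = a + b − a·b on (0.6745, 0.9300) = 0.9772
NOT A4 = 1 − 0.1500 = 0.8500
A5 OR NOT A4 = a + b − a·b on (0.9300, 0.8500) = 0.9895
A5 AND (A5 OR NOT A4) = a·b on (0.9300, 0.9895) = 0.9202
((NOT A5 OR A1) OR A5) AND (A5 AND (A5 OR NOT A4)) = a·b on (0.9772, 0.9202) = 0.8993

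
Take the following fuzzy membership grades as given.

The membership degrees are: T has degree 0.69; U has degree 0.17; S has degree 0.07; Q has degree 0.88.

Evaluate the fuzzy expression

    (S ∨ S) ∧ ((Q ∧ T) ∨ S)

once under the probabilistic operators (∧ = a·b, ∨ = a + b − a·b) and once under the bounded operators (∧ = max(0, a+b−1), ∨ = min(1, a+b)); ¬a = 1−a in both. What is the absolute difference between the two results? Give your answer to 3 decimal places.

Under probabilistic:
  S ∨ S = a + b − a·b on (0.0700, 0.0700) = 0.1351
  Q ∧ T = a·b on (0.8800, 0.6900) = 0.6072
  (Q ∧ T) ∨ S = a + b − a·b on (0.6072, 0.0700) = 0.6347
  (S ∨ S) ∧ ((Q ∧ T) ∨ S) = a·b on (0.1351, 0.6347) = 0.0857
  → value = 0.0857
Under bounded:
  S ∨ S = min(1, a+b) on (0.07, 0.07) = 0.14
  Q ∧ T = max(0, a+b−1) on (0.88, 0.69) = 0.57
  (Q ∧ T) ∨ S = min(1, a+b) on (0.57, 0.07) = 0.64
  (S ∨ S) ∧ ((Q ∧ T) ∨ S) = max(0, a+b−1) on (0.14, 0.64) = 0.00
  → value = 0.0000
|0.0857 − 0.0000| = 0.086

0.086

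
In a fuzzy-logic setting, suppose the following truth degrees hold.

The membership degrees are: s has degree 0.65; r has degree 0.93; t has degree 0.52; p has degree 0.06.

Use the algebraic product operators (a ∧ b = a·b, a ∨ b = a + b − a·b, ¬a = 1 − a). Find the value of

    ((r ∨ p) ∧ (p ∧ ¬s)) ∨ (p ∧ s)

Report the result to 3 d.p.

0.058

r ∨ p = a + b − a·b on (0.9300, 0.0600) = 0.9342
¬s = 1 − 0.6500 = 0.3500
p ∧ ¬s = a·b on (0.0600, 0.3500) = 0.0210
(r ∨ p) ∧ (p ∧ ¬s) = a·b on (0.9342, 0.0210) = 0.0196
p ∧ s = a·b on (0.0600, 0.6500) = 0.0390
((r ∨ p) ∧ (p ∧ ¬s)) ∨ (p ∧ s) = a + b − a·b on (0.0196, 0.0390) = 0.0579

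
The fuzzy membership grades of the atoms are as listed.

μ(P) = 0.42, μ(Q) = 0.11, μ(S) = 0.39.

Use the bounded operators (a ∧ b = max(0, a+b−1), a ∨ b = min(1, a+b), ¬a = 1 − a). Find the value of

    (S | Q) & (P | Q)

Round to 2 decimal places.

S | Q = min(1, a+b) on (0.39, 0.11) = 0.50
P | Q = min(1, a+b) on (0.42, 0.11) = 0.53
(S | Q) & (P | Q) = max(0, a+b−1) on (0.50, 0.53) = 0.03

0.03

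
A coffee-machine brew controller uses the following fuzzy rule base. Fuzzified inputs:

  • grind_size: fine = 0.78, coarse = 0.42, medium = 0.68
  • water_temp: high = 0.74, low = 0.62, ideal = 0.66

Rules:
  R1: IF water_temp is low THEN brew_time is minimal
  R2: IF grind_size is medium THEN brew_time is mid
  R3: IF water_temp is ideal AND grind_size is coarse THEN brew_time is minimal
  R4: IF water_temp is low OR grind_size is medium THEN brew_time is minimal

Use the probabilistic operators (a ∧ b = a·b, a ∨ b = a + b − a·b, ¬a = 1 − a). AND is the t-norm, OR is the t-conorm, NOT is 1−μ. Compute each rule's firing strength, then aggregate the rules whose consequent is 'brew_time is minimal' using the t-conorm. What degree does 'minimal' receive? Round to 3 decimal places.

R1: low=0.62 → w = 0.6200
R2: medium=0.68 → w = 0.6800
R3: ideal=0.66, coarse=0.42; AND[a·b] → w = 0.2772
R4: low=0.62, medium=0.68; OR[a + b − a·b] → w = 0.8784
Rules with consequent 'minimal': {R1, R3, R4} → strengths 0.6200, 0.2772, 0.8784
Aggregate via t-conorm [a + b − a·b]: 0.9666

0.967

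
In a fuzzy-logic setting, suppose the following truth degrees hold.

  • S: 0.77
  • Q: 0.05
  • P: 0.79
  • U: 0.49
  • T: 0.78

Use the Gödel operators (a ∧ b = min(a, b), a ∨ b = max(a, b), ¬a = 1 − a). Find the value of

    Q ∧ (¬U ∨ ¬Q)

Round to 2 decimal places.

0.05

¬U = 1 − 0.49 = 0.51
¬Q = 1 − 0.05 = 0.95
¬U ∨ ¬Q = max(a, b) on (0.51, 0.95) = 0.95
Q ∧ (¬U ∨ ¬Q) = min(a, b) on (0.05, 0.95) = 0.05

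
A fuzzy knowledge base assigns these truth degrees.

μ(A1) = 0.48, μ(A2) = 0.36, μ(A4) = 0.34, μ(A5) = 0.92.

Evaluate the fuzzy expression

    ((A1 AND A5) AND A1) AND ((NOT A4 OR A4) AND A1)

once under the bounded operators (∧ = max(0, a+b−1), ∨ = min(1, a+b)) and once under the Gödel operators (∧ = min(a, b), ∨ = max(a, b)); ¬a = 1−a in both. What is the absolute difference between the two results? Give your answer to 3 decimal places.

0.480

Under bounded:
  A1 AND A5 = max(0, a+b−1) on (0.48, 0.92) = 0.40
  (A1 AND A5) AND A1 = max(0, a+b−1) on (0.40, 0.48) = 0.00
  NOT A4 = 1 − 0.34 = 0.66
  NOT A4 OR A4 = min(1, a+b) on (0.66, 0.34) = 1.00
  (NOT A4 OR A4) AND A1 = max(0, a+b−1) on (1.00, 0.48) = 0.48
  ((A1 AND A5) AND A1) AND ((NOT A4 OR A4) AND A1) = max(0, a+b−1) on (0.00, 0.48) = 0.00
  → value = 0.0000
Under Gödel:
  A1 AND A5 = min(a, b) on (0.48, 0.92) = 0.48
  (A1 AND A5) AND A1 = min(a, b) on (0.48, 0.48) = 0.48
  NOT A4 = 1 − 0.34 = 0.66
  NOT A4 OR A4 = max(a, b) on (0.66, 0.34) = 0.66
  (NOT A4 OR A4) AND A1 = min(a, b) on (0.66, 0.48) = 0.48
  ((A1 AND A5) AND A1) AND ((NOT A4 OR A4) AND A1) = min(a, b) on (0.48, 0.48) = 0.48
  → value = 0.4800
|0.0000 − 0.4800| = 0.480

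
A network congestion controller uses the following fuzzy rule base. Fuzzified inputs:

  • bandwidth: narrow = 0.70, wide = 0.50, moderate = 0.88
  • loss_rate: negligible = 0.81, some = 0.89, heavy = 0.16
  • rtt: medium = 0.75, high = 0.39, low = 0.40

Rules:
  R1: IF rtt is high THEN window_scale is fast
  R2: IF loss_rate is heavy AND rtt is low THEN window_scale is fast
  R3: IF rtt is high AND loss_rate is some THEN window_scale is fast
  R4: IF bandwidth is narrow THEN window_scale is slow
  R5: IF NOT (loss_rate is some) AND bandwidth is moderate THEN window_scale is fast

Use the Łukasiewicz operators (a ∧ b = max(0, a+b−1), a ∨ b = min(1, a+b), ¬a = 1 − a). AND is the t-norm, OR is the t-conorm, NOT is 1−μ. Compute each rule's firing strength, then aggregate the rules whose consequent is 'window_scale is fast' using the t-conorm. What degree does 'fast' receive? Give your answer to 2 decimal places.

0.67

R1: high=0.39 → w = 0.39
R2: heavy=0.16, low=0.40; AND[max(0, a+b−1)] → w = 0.00
R3: high=0.39, some=0.89; AND[max(0, a+b−1)] → w = 0.28
R4: narrow=0.70 → w = 0.70
R5: ¬some=1−0.89=0.11, moderate=0.88; AND[max(0, a+b−1)] → w = 0.00
Rules with consequent 'fast': {R1, R2, R3, R5} → strengths 0.39, 0.00, 0.28, 0.00
Aggregate via t-conorm [min(1, a+b)]: 0.67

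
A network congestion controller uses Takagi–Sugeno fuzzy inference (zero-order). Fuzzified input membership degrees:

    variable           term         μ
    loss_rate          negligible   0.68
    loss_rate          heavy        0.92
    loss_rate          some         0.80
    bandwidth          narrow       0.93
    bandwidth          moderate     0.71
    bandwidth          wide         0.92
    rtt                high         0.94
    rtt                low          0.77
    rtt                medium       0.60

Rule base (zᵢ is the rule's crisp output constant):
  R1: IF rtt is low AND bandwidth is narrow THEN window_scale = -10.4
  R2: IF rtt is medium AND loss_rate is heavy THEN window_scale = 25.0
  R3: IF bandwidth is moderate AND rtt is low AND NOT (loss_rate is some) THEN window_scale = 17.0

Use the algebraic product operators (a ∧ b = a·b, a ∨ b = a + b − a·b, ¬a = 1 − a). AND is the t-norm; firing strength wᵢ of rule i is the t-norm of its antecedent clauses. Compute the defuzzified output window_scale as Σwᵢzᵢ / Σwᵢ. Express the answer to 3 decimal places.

5.961

R1 (z=-10.4): low=0.77, narrow=0.93; AND[a·b] → w = 0.7161
R2 (z=25.0): medium=0.60, heavy=0.92; AND[a·b] → w = 0.5520
R3 (z=17.0): moderate=0.71, low=0.77, ¬some=1−0.80=0.20; AND[a·b] → w = 0.1093
Weighted average = (0.7161·-10.4 + 0.5520·25.0 + 0.1093·17.0) / (0.7161 + 0.5520 + 0.1093)
  = 8.2113 / 1.3774 = 5.961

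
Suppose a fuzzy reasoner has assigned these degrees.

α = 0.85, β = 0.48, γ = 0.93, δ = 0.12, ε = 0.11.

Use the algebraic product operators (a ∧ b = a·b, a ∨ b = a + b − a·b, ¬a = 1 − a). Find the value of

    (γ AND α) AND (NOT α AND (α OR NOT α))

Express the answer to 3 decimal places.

0.103

γ AND α = a·b on (0.9300, 0.8500) = 0.7905
NOT α = 1 − 0.8500 = 0.1500
NOT α = 1 − 0.8500 = 0.1500
α OR NOT α = a + b − a·b on (0.8500, 0.1500) = 0.8725
NOT α AND (α OR NOT α) = a·b on (0.1500, 0.8725) = 0.1309
(γ AND α) AND (NOT α AND (α OR NOT α)) = a·b on (0.7905, 0.1309) = 0.1035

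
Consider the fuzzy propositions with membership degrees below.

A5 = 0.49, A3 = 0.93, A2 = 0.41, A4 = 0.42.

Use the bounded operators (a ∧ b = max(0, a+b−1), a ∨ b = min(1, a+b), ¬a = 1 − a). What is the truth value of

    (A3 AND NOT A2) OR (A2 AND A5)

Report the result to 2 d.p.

NOT A2 = 1 − 0.41 = 0.59
A3 AND NOT A2 = max(0, a+b−1) on (0.93, 0.59) = 0.52
A2 AND A5 = max(0, a+b−1) on (0.41, 0.49) = 0.00
(A3 AND NOT A2) OR (A2 AND A5) = min(1, a+b) on (0.52, 0.00) = 0.52

0.52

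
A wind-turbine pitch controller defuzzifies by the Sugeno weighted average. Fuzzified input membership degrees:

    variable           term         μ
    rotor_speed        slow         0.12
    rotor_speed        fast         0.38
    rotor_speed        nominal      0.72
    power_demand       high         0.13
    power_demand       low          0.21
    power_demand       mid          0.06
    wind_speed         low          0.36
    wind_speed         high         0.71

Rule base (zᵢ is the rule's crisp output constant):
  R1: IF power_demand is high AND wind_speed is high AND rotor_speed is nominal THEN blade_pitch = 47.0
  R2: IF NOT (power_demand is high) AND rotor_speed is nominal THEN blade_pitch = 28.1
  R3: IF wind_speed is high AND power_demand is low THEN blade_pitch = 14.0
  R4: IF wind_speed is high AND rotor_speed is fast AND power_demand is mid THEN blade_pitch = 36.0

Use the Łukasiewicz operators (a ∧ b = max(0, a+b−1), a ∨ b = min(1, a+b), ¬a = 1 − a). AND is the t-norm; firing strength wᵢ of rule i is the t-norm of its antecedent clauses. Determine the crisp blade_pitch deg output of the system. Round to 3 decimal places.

R1 (z=47.0): high=0.13, high=0.71, nominal=0.72; AND[max(0, a+b−1)] → w = 0.00
R2 (z=28.1): ¬high=1−0.13=0.87, nominal=0.72; AND[max(0, a+b−1)] → w = 0.59
R3 (z=14.0): high=0.71, low=0.21; AND[max(0, a+b−1)] → w = 0.00
R4 (z=36.0): high=0.71, fast=0.38, mid=0.06; AND[max(0, a+b−1)] → w = 0.00
Weighted average = (0.00·47.0 + 0.59·28.1 + 0.00·14.0 + 0.00·36.0) / (0.00 + 0.59 + 0.00 + 0.00)
  = 16.5790 / 0.5900 = 28.100

28.100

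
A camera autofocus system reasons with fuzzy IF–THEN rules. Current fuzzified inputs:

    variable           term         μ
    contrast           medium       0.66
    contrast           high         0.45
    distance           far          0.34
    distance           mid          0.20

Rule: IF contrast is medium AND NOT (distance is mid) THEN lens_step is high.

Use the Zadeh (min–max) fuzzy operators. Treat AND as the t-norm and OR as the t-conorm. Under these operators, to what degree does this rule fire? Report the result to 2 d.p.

firing strength: medium=0.66, ¬mid=1−0.20=0.80; AND[min(a, b)] → w = 0.66

0.66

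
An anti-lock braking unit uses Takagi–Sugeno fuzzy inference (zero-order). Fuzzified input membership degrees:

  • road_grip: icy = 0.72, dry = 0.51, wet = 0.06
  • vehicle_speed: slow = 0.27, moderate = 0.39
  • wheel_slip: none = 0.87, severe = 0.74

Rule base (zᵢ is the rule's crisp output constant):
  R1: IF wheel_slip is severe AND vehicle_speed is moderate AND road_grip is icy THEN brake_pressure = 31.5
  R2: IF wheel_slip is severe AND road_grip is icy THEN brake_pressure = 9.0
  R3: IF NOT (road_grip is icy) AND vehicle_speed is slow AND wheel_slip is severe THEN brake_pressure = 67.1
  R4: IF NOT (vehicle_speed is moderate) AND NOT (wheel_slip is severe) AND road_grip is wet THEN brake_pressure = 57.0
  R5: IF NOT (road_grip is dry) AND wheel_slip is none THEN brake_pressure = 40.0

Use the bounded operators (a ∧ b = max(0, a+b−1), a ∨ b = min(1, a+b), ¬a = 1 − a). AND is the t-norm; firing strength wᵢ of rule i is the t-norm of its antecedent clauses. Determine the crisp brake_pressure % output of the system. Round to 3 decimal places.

22.610

R1 (z=31.5): severe=0.74, moderate=0.39, icy=0.72; AND[max(0, a+b−1)] → w = 0.00
R2 (z=9.0): severe=0.74, icy=0.72; AND[max(0, a+b−1)] → w = 0.46
R3 (z=67.1): ¬icy=1−0.72=0.28, slow=0.27, severe=0.74; AND[max(0, a+b−1)] → w = 0.00
R4 (z=57.0): ¬moderate=1−0.39=0.61, ¬severe=1−0.74=0.26, wet=0.06; AND[max(0, a+b−1)] → w = 0.00
R5 (z=40.0): ¬dry=1−0.51=0.49, none=0.87; AND[max(0, a+b−1)] → w = 0.36
Weighted average = (0.00·31.5 + 0.46·9.0 + 0.00·67.1 + 0.00·57.0 + 0.36·40.0) / (0.00 + 0.46 + 0.00 + 0.00 + 0.36)
  = 18.5400 / 0.8200 = 22.610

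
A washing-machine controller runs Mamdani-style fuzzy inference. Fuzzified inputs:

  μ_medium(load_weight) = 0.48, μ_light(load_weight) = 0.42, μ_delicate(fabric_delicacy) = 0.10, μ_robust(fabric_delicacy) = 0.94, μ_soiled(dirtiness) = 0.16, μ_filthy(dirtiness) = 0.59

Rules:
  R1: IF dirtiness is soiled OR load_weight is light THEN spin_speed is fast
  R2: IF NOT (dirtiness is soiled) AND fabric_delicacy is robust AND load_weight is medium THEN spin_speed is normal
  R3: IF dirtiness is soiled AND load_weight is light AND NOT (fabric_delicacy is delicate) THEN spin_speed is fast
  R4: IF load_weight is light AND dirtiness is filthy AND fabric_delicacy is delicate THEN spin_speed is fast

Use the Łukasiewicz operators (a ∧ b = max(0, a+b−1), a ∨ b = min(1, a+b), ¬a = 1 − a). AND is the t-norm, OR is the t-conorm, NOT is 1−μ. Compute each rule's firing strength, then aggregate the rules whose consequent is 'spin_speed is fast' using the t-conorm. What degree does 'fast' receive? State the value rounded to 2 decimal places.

0.58

R1: soiled=0.16, light=0.42; OR[min(1, a+b)] → w = 0.58
R2: ¬soiled=1−0.16=0.84, robust=0.94, medium=0.48; AND[max(0, a+b−1)] → w = 0.26
R3: soiled=0.16, light=0.42, ¬delicate=1−0.10=0.90; AND[max(0, a+b−1)] → w = 0.00
R4: light=0.42, filthy=0.59, delicate=0.10; AND[max(0, a+b−1)] → w = 0.00
Rules with consequent 'fast': {R1, R3, R4} → strengths 0.58, 0.00, 0.00
Aggregate via t-conorm [min(1, a+b)]: 0.58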